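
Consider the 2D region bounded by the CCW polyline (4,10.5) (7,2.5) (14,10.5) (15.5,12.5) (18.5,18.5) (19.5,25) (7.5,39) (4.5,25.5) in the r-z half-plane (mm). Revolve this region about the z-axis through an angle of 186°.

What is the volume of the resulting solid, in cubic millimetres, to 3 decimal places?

Profile (r,z), 8 vertices: (4,10.5) (7,2.5) (14,10.5) (15.5,12.5) (18.5,18.5) (19.5,25) (7.5,39) (4.5,25.5)
edge 0: (4,10.5)→(7,2.5)  cross = 4·2.5 − 7·10.5 = -63.5000; (r_i+r_j)·cross = 11·-63.5000 = -698.5000
edge 1: (7,2.5)→(14,10.5)  cross = 7·10.5 − 14·2.5 = 38.5000; (r_i+r_j)·cross = 21·38.5000 = 808.5000
edge 2: (14,10.5)→(15.5,12.5)  cross = 14·12.5 − 15.5·10.5 = 12.2500; (r_i+r_j)·cross = 29.5·12.2500 = 361.3750
edge 3: (15.5,12.5)→(18.5,18.5)  cross = 15.5·18.5 − 18.5·12.5 = 55.5000; (r_i+r_j)·cross = 34·55.5000 = 1887.0000
edge 4: (18.5,18.5)→(19.5,25)  cross = 18.5·25 − 19.5·18.5 = 101.7500; (r_i+r_j)·cross = 38·101.7500 = 3866.5000
edge 5: (19.5,25)→(7.5,39)  cross = 19.5·39 − 7.5·25 = 573.0000; (r_i+r_j)·cross = 27·573.0000 = 15471.0000
edge 6: (7.5,39)→(4.5,25.5)  cross = 7.5·25.5 − 4.5·39 = 15.7500; (r_i+r_j)·cross = 12·15.7500 = 189.0000
edge 7: (4.5,25.5)→(4,10.5)  cross = 4.5·10.5 − 4·25.5 = -54.7500; (r_i+r_j)·cross = 8.5·-54.7500 = -465.3750
Σcross = 678.5000 → A = |Σcross|/2 = 339.2500 mm²
Σ(r_i+r_j)·cross = 21419.5000 → first moment M = |Σ|/6 = 3569.9167
R_c = M/A = 3569.9167/339.2500 = 10.5230 mm
θ = 186° = 3.246312 rad
V = θ·R_c·A = 3.246312·10.5230·339.2500 = 11589.065 mm³

Volume = 11589.065 mm³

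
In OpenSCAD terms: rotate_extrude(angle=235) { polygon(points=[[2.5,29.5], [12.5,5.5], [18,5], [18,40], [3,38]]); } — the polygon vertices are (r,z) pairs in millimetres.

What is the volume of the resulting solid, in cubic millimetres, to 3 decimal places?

Volume = 19174.623 mm³

Profile (r,z), 5 vertices: (2.5,29.5) (12.5,5.5) (18,5) (18,40) (3,38)
edge 0: (2.5,29.5)→(12.5,5.5)  cross = 2.5·5.5 − 12.5·29.5 = -355.0000; (r_i+r_j)·cross = 15·-355.0000 = -5325.0000
edge 1: (12.5,5.5)→(18,5)  cross = 12.5·5 − 18·5.5 = -36.5000; (r_i+r_j)·cross = 30.5·-36.5000 = -1113.2500
edge 2: (18,5)→(18,40)  cross = 18·40 − 18·5 = 630.0000; (r_i+r_j)·cross = 36·630.0000 = 22680.0000
edge 3: (18,40)→(3,38)  cross = 18·38 − 3·40 = 564.0000; (r_i+r_j)·cross = 21·564.0000 = 11844.0000
edge 4: (3,38)→(2.5,29.5)  cross = 3·29.5 − 2.5·38 = -6.5000; (r_i+r_j)·cross = 5.5·-6.5000 = -35.7500
Σcross = 796.0000 → A = |Σcross|/2 = 398.0000 mm²
Σ(r_i+r_j)·cross = 28050.0000 → first moment M = |Σ|/6 = 4675.0000
R_c = M/A = 4675.0000/398.0000 = 11.7462 mm
θ = 235° = 4.101524 rad
V = θ·R_c·A = 4.101524·11.7462·398.0000 = 19174.623 mm³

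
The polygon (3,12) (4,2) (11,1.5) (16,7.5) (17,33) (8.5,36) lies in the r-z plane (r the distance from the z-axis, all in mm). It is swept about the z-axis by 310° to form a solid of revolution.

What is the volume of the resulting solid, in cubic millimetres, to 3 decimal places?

Volume = 20421.334 mm³

Profile (r,z), 6 vertices: (3,12) (4,2) (11,1.5) (16,7.5) (17,33) (8.5,36)
edge 0: (3,12)→(4,2)  cross = 3·2 − 4·12 = -42.0000; (r_i+r_j)·cross = 7·-42.0000 = -294.0000
edge 1: (4,2)→(11,1.5)  cross = 4·1.5 − 11·2 = -16.0000; (r_i+r_j)·cross = 15·-16.0000 = -240.0000
edge 2: (11,1.5)→(16,7.5)  cross = 11·7.5 − 16·1.5 = 58.5000; (r_i+r_j)·cross = 27·58.5000 = 1579.5000
edge 3: (16,7.5)→(17,33)  cross = 16·33 − 17·7.5 = 400.5000; (r_i+r_j)·cross = 33·400.5000 = 13216.5000
edge 4: (17,33)→(8.5,36)  cross = 17·36 − 8.5·33 = 331.5000; (r_i+r_j)·cross = 25.5·331.5000 = 8453.2500
edge 5: (8.5,36)→(3,12)  cross = 8.5·12 − 3·36 = -6.0000; (r_i+r_j)·cross = 11.5·-6.0000 = -69.0000
Σcross = 726.5000 → A = |Σcross|/2 = 363.2500 mm²
Σ(r_i+r_j)·cross = 22646.2500 → first moment M = |Σ|/6 = 3774.3750
R_c = M/A = 3774.3750/363.2500 = 10.3906 mm
θ = 310° = 5.410521 rad
V = θ·R_c·A = 5.410521·10.3906·363.2500 = 20421.334 mm³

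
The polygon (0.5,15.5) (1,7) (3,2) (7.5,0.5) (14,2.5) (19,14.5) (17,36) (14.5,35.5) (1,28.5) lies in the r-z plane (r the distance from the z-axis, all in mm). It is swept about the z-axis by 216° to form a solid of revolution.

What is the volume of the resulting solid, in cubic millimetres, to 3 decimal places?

Profile (r,z), 9 vertices: (0.5,15.5) (1,7) (3,2) (7.5,0.5) (14,2.5) (19,14.5) (17,36) (14.5,35.5) (1,28.5)
edge 0: (0.5,15.5)→(1,7)  cross = 0.5·7 − 1·15.5 = -12.0000; (r_i+r_j)·cross = 1.5·-12.0000 = -18.0000
edge 1: (1,7)→(3,2)  cross = 1·2 − 3·7 = -19.0000; (r_i+r_j)·cross = 4·-19.0000 = -76.0000
edge 2: (3,2)→(7.5,0.5)  cross = 3·0.5 − 7.5·2 = -13.5000; (r_i+r_j)·cross = 10.5·-13.5000 = -141.7500
edge 3: (7.5,0.5)→(14,2.5)  cross = 7.5·2.5 − 14·0.5 = 11.7500; (r_i+r_j)·cross = 21.5·11.7500 = 252.6250
edge 4: (14,2.5)→(19,14.5)  cross = 14·14.5 − 19·2.5 = 155.5000; (r_i+r_j)·cross = 33·155.5000 = 5131.5000
edge 5: (19,14.5)→(17,36)  cross = 19·36 − 17·14.5 = 437.5000; (r_i+r_j)·cross = 36·437.5000 = 15750.0000
edge 6: (17,36)→(14.5,35.5)  cross = 17·35.5 − 14.5·36 = 81.5000; (r_i+r_j)·cross = 31.5·81.5000 = 2567.2500
edge 7: (14.5,35.5)→(1,28.5)  cross = 14.5·28.5 − 1·35.5 = 377.7500; (r_i+r_j)·cross = 15.5·377.7500 = 5855.1250
edge 8: (1,28.5)→(0.5,15.5)  cross = 1·15.5 − 0.5·28.5 = 1.2500; (r_i+r_j)·cross = 1.5·1.2500 = 1.8750
Σcross = 1020.7500 → A = |Σcross|/2 = 510.3750 mm²
Σ(r_i+r_j)·cross = 29322.6250 → first moment M = |Σ|/6 = 4887.1042
R_c = M/A = 4887.1042/510.3750 = 9.5755 mm
θ = 216° = 3.769911 rad
V = θ·R_c·A = 3.769911·9.5755·510.3750 = 18423.949 mm³

Volume = 18423.949 mm³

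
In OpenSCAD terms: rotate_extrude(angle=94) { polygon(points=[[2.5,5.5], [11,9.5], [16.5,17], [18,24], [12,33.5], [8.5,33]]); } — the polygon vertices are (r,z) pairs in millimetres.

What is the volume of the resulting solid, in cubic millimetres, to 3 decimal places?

Volume = 4040.855 mm³

Profile (r,z), 6 vertices: (2.5,5.5) (11,9.5) (16.5,17) (18,24) (12,33.5) (8.5,33)
edge 0: (2.5,5.5)→(11,9.5)  cross = 2.5·9.5 − 11·5.5 = -36.7500; (r_i+r_j)·cross = 13.5·-36.7500 = -496.1250
edge 1: (11,9.5)→(16.5,17)  cross = 11·17 − 16.5·9.5 = 30.2500; (r_i+r_j)·cross = 27.5·30.2500 = 831.8750
edge 2: (16.5,17)→(18,24)  cross = 16.5·24 − 18·17 = 90.0000; (r_i+r_j)·cross = 34.5·90.0000 = 3105.0000
edge 3: (18,24)→(12,33.5)  cross = 18·33.5 − 12·24 = 315.0000; (r_i+r_j)·cross = 30·315.0000 = 9450.0000
edge 4: (12,33.5)→(8.5,33)  cross = 12·33 − 8.5·33.5 = 111.2500; (r_i+r_j)·cross = 20.5·111.2500 = 2280.6250
edge 5: (8.5,33)→(2.5,5.5)  cross = 8.5·5.5 − 2.5·33 = -35.7500; (r_i+r_j)·cross = 11·-35.7500 = -393.2500
Σcross = 474.0000 → A = |Σcross|/2 = 237.0000 mm²
Σ(r_i+r_j)·cross = 14778.1250 → first moment M = |Σ|/6 = 2463.0208
R_c = M/A = 2463.0208/237.0000 = 10.3925 mm
θ = 94° = 1.640609 rad
V = θ·R_c·A = 1.640609·10.3925·237.0000 = 4040.855 mm³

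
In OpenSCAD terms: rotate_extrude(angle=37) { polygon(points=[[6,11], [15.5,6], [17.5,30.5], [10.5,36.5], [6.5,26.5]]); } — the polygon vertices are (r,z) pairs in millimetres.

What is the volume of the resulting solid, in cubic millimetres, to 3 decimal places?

Volume = 1912.050 mm³

Profile (r,z), 5 vertices: (6,11) (15.5,6) (17.5,30.5) (10.5,36.5) (6.5,26.5)
edge 0: (6,11)→(15.5,6)  cross = 6·6 − 15.5·11 = -134.5000; (r_i+r_j)·cross = 21.5·-134.5000 = -2891.7500
edge 1: (15.5,6)→(17.5,30.5)  cross = 15.5·30.5 − 17.5·6 = 367.7500; (r_i+r_j)·cross = 33·367.7500 = 12135.7500
edge 2: (17.5,30.5)→(10.5,36.5)  cross = 17.5·36.5 − 10.5·30.5 = 318.5000; (r_i+r_j)·cross = 28·318.5000 = 8918.0000
edge 3: (10.5,36.5)→(6.5,26.5)  cross = 10.5·26.5 − 6.5·36.5 = 41.0000; (r_i+r_j)·cross = 17·41.0000 = 697.0000
edge 4: (6.5,26.5)→(6,11)  cross = 6.5·11 − 6·26.5 = -87.5000; (r_i+r_j)·cross = 12.5·-87.5000 = -1093.7500
Σcross = 505.2500 → A = |Σcross|/2 = 252.6250 mm²
Σ(r_i+r_j)·cross = 17765.2500 → first moment M = |Σ|/6 = 2960.8750
R_c = M/A = 2960.8750/252.6250 = 11.7204 mm
θ = 37° = 0.645772 rad
V = θ·R_c·A = 0.645772·11.7204·252.6250 = 1912.050 mm³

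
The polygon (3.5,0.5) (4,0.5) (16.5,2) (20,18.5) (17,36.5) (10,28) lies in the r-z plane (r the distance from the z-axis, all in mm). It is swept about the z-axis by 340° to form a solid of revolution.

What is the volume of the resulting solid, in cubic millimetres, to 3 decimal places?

Volume = 26495.472 mm³

Profile (r,z), 6 vertices: (3.5,0.5) (4,0.5) (16.5,2) (20,18.5) (17,36.5) (10,28)
edge 0: (3.5,0.5)→(4,0.5)  cross = 3.5·0.5 − 4·0.5 = -0.2500; (r_i+r_j)·cross = 7.5·-0.2500 = -1.8750
edge 1: (4,0.5)→(16.5,2)  cross = 4·2 − 16.5·0.5 = -0.2500; (r_i+r_j)·cross = 20.5·-0.2500 = -5.1250
edge 2: (16.5,2)→(20,18.5)  cross = 16.5·18.5 − 20·2 = 265.2500; (r_i+r_j)·cross = 36.5·265.2500 = 9681.6250
edge 3: (20,18.5)→(17,36.5)  cross = 20·36.5 − 17·18.5 = 415.5000; (r_i+r_j)·cross = 37·415.5000 = 15373.5000
edge 4: (17,36.5)→(10,28)  cross = 17·28 − 10·36.5 = 111.0000; (r_i+r_j)·cross = 27·111.0000 = 2997.0000
edge 5: (10,28)→(3.5,0.5)  cross = 10·0.5 − 3.5·28 = -93.0000; (r_i+r_j)·cross = 13.5·-93.0000 = -1255.5000
Σcross = 698.2500 → A = |Σcross|/2 = 349.1250 mm²
Σ(r_i+r_j)·cross = 26789.6250 → first moment M = |Σ|/6 = 4464.9375
R_c = M/A = 4464.9375/349.1250 = 12.7889 mm
θ = 340° = 5.934119 rad
V = θ·R_c·A = 5.934119·12.7889·349.1250 = 26495.472 mm³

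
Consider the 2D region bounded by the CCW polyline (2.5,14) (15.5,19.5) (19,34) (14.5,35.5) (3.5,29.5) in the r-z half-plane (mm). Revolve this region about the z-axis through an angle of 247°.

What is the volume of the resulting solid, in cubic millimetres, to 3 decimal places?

Volume = 9890.427 mm³

Profile (r,z), 5 vertices: (2.5,14) (15.5,19.5) (19,34) (14.5,35.5) (3.5,29.5)
edge 0: (2.5,14)→(15.5,19.5)  cross = 2.5·19.5 − 15.5·14 = -168.2500; (r_i+r_j)·cross = 18·-168.2500 = -3028.5000
edge 1: (15.5,19.5)→(19,34)  cross = 15.5·34 − 19·19.5 = 156.5000; (r_i+r_j)·cross = 34.5·156.5000 = 5399.2500
edge 2: (19,34)→(14.5,35.5)  cross = 19·35.5 − 14.5·34 = 181.5000; (r_i+r_j)·cross = 33.5·181.5000 = 6080.2500
edge 3: (14.5,35.5)→(3.5,29.5)  cross = 14.5·29.5 − 3.5·35.5 = 303.5000; (r_i+r_j)·cross = 18·303.5000 = 5463.0000
edge 4: (3.5,29.5)→(2.5,14)  cross = 3.5·14 − 2.5·29.5 = -24.7500; (r_i+r_j)·cross = 6·-24.7500 = -148.5000
Σcross = 448.5000 → A = |Σcross|/2 = 224.2500 mm²
Σ(r_i+r_j)·cross = 13765.5000 → first moment M = |Σ|/6 = 2294.2500
R_c = M/A = 2294.2500/224.2500 = 10.2308 mm
θ = 247° = 4.310963 rad
V = θ·R_c·A = 4.310963·10.2308·224.2500 = 9890.427 mm³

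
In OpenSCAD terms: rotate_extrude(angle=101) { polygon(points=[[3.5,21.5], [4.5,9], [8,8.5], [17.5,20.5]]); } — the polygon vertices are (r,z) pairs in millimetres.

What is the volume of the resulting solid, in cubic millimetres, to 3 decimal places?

Volume = 1715.628 mm³

Profile (r,z), 4 vertices: (3.5,21.5) (4.5,9) (8,8.5) (17.5,20.5)
edge 0: (3.5,21.5)→(4.5,9)  cross = 3.5·9 − 4.5·21.5 = -65.2500; (r_i+r_j)·cross = 8·-65.2500 = -522.0000
edge 1: (4.5,9)→(8,8.5)  cross = 4.5·8.5 − 8·9 = -33.7500; (r_i+r_j)·cross = 12.5·-33.7500 = -421.8750
edge 2: (8,8.5)→(17.5,20.5)  cross = 8·20.5 − 17.5·8.5 = 15.2500; (r_i+r_j)·cross = 25.5·15.2500 = 388.8750
edge 3: (17.5,20.5)→(3.5,21.5)  cross = 17.5·21.5 − 3.5·20.5 = 304.5000; (r_i+r_j)·cross = 21·304.5000 = 6394.5000
Σcross = 220.7500 → A = |Σcross|/2 = 110.3750 mm²
Σ(r_i+r_j)·cross = 5839.5000 → first moment M = |Σ|/6 = 973.2500
R_c = M/A = 973.2500/110.3750 = 8.8177 mm
θ = 101° = 1.762783 rad
V = θ·R_c·A = 1.762783·8.8177·110.3750 = 1715.628 mm³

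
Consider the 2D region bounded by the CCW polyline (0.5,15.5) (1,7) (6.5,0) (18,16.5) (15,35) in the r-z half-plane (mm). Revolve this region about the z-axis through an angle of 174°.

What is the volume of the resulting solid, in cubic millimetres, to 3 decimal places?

Profile (r,z), 5 vertices: (0.5,15.5) (1,7) (6.5,0) (18,16.5) (15,35)
edge 0: (0.5,15.5)→(1,7)  cross = 0.5·7 − 1·15.5 = -12.0000; (r_i+r_j)·cross = 1.5·-12.0000 = -18.0000
edge 1: (1,7)→(6.5,0)  cross = 1·0 − 6.5·7 = -45.5000; (r_i+r_j)·cross = 7.5·-45.5000 = -341.2500
edge 2: (6.5,0)→(18,16.5)  cross = 6.5·16.5 − 18·0 = 107.2500; (r_i+r_j)·cross = 24.5·107.2500 = 2627.6250
edge 3: (18,16.5)→(15,35)  cross = 18·35 − 15·16.5 = 382.5000; (r_i+r_j)·cross = 33·382.5000 = 12622.5000
edge 4: (15,35)→(0.5,15.5)  cross = 15·15.5 − 0.5·35 = 215.0000; (r_i+r_j)·cross = 15.5·215.0000 = 3332.5000
Σcross = 647.2500 → A = |Σcross|/2 = 323.6250 mm²
Σ(r_i+r_j)·cross = 18223.3750 → first moment M = |Σ|/6 = 3037.2292
R_c = M/A = 3037.2292/323.6250 = 9.3850 mm
θ = 174° = 3.036873 rad
V = θ·R_c·A = 3.036873·9.3850·323.6250 = 9223.679 mm³

Volume = 9223.679 mm³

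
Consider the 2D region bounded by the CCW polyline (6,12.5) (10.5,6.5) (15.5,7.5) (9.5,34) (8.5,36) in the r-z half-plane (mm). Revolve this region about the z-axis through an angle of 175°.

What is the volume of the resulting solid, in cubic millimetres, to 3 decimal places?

Profile (r,z), 5 vertices: (6,12.5) (10.5,6.5) (15.5,7.5) (9.5,34) (8.5,36)
edge 0: (6,12.5)→(10.5,6.5)  cross = 6·6.5 − 10.5·12.5 = -92.2500; (r_i+r_j)·cross = 16.5·-92.2500 = -1522.1250
edge 1: (10.5,6.5)→(15.5,7.5)  cross = 10.5·7.5 − 15.5·6.5 = -22.0000; (r_i+r_j)·cross = 26·-22.0000 = -572.0000
edge 2: (15.5,7.5)→(9.5,34)  cross = 15.5·34 − 9.5·7.5 = 455.7500; (r_i+r_j)·cross = 25·455.7500 = 11393.7500
edge 3: (9.5,34)→(8.5,36)  cross = 9.5·36 − 8.5·34 = 53.0000; (r_i+r_j)·cross = 18·53.0000 = 954.0000
edge 4: (8.5,36)→(6,12.5)  cross = 8.5·12.5 − 6·36 = -109.7500; (r_i+r_j)·cross = 14.5·-109.7500 = -1591.3750
Σcross = 284.7500 → A = |Σcross|/2 = 142.3750 mm²
Σ(r_i+r_j)·cross = 8662.2500 → first moment M = |Σ|/6 = 1443.7083
R_c = M/A = 1443.7083/142.3750 = 10.1402 mm
θ = 175° = 3.054326 rad
V = θ·R_c·A = 3.054326·10.1402·142.3750 = 4409.556 mm³

Volume = 4409.556 mm³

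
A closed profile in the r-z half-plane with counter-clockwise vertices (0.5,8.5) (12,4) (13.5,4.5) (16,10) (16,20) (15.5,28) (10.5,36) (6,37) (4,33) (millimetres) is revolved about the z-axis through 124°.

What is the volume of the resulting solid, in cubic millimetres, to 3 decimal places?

Volume = 7345.503 mm³

Profile (r,z), 9 vertices: (0.5,8.5) (12,4) (13.5,4.5) (16,10) (16,20) (15.5,28) (10.5,36) (6,37) (4,33)
edge 0: (0.5,8.5)→(12,4)  cross = 0.5·4 − 12·8.5 = -100.0000; (r_i+r_j)·cross = 12.5·-100.0000 = -1250.0000
edge 1: (12,4)→(13.5,4.5)  cross = 12·4.5 − 13.5·4 = 0.0000; (r_i+r_j)·cross = 25.5·0.0000 = 0.0000
edge 2: (13.5,4.5)→(16,10)  cross = 13.5·10 − 16·4.5 = 63.0000; (r_i+r_j)·cross = 29.5·63.0000 = 1858.5000
edge 3: (16,10)→(16,20)  cross = 16·20 − 16·10 = 160.0000; (r_i+r_j)·cross = 32·160.0000 = 5120.0000
edge 4: (16,20)→(15.5,28)  cross = 16·28 − 15.5·20 = 138.0000; (r_i+r_j)·cross = 31.5·138.0000 = 4347.0000
edge 5: (15.5,28)→(10.5,36)  cross = 15.5·36 − 10.5·28 = 264.0000; (r_i+r_j)·cross = 26·264.0000 = 6864.0000
edge 6: (10.5,36)→(6,37)  cross = 10.5·37 − 6·36 = 172.5000; (r_i+r_j)·cross = 16.5·172.5000 = 2846.2500
edge 7: (6,37)→(4,33)  cross = 6·33 − 4·37 = 50.0000; (r_i+r_j)·cross = 10·50.0000 = 500.0000
edge 8: (4,33)→(0.5,8.5)  cross = 4·8.5 − 0.5·33 = 17.5000; (r_i+r_j)·cross = 4.5·17.5000 = 78.7500
Σcross = 765.0000 → A = |Σcross|/2 = 382.5000 mm²
Σ(r_i+r_j)·cross = 20364.5000 → first moment M = |Σ|/6 = 3394.0833
R_c = M/A = 3394.0833/382.5000 = 8.8734 mm
θ = 124° = 2.164208 rad
V = θ·R_c·A = 2.164208·8.8734·382.5000 = 7345.503 mm³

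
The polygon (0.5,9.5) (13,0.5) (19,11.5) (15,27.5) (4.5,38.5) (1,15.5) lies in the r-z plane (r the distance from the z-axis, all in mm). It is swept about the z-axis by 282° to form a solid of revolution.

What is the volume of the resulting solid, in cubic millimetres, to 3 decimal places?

Volume = 19473.009 mm³

Profile (r,z), 6 vertices: (0.5,9.5) (13,0.5) (19,11.5) (15,27.5) (4.5,38.5) (1,15.5)
edge 0: (0.5,9.5)→(13,0.5)  cross = 0.5·0.5 − 13·9.5 = -123.2500; (r_i+r_j)·cross = 13.5·-123.2500 = -1663.8750
edge 1: (13,0.5)→(19,11.5)  cross = 13·11.5 − 19·0.5 = 140.0000; (r_i+r_j)·cross = 32·140.0000 = 4480.0000
edge 2: (19,11.5)→(15,27.5)  cross = 19·27.5 − 15·11.5 = 350.0000; (r_i+r_j)·cross = 34·350.0000 = 11900.0000
edge 3: (15,27.5)→(4.5,38.5)  cross = 15·38.5 − 4.5·27.5 = 453.7500; (r_i+r_j)·cross = 19.5·453.7500 = 8848.1250
edge 4: (4.5,38.5)→(1,15.5)  cross = 4.5·15.5 − 1·38.5 = 31.2500; (r_i+r_j)·cross = 5.5·31.2500 = 171.8750
edge 5: (1,15.5)→(0.5,9.5)  cross = 1·9.5 − 0.5·15.5 = 1.7500; (r_i+r_j)·cross = 1.5·1.7500 = 2.6250
Σcross = 853.5000 → A = |Σcross|/2 = 426.7500 mm²
Σ(r_i+r_j)·cross = 23738.7500 → first moment M = |Σ|/6 = 3956.4583
R_c = M/A = 3956.4583/426.7500 = 9.2711 mm
θ = 282° = 4.921828 rad
V = θ·R_c·A = 4.921828·9.2711·426.7500 = 19473.009 mm³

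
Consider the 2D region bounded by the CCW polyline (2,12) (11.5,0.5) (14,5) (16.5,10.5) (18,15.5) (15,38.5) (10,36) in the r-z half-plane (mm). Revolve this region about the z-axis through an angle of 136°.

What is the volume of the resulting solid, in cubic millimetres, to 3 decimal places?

Profile (r,z), 7 vertices: (2,12) (11.5,0.5) (14,5) (16.5,10.5) (18,15.5) (15,38.5) (10,36)
edge 0: (2,12)→(11.5,0.5)  cross = 2·0.5 − 11.5·12 = -137.0000; (r_i+r_j)·cross = 13.5·-137.0000 = -1849.5000
edge 1: (11.5,0.5)→(14,5)  cross = 11.5·5 − 14·0.5 = 50.5000; (r_i+r_j)·cross = 25.5·50.5000 = 1287.7500
edge 2: (14,5)→(16.5,10.5)  cross = 14·10.5 − 16.5·5 = 64.5000; (r_i+r_j)·cross = 30.5·64.5000 = 1967.2500
edge 3: (16.5,10.5)→(18,15.5)  cross = 16.5·15.5 − 18·10.5 = 66.7500; (r_i+r_j)·cross = 34.5·66.7500 = 2302.8750
edge 4: (18,15.5)→(15,38.5)  cross = 18·38.5 − 15·15.5 = 460.5000; (r_i+r_j)·cross = 33·460.5000 = 15196.5000
edge 5: (15,38.5)→(10,36)  cross = 15·36 − 10·38.5 = 155.0000; (r_i+r_j)·cross = 25·155.0000 = 3875.0000
edge 6: (10,36)→(2,12)  cross = 10·12 − 2·36 = 48.0000; (r_i+r_j)·cross = 12·48.0000 = 576.0000
Σcross = 708.2500 → A = |Σcross|/2 = 354.1250 mm²
Σ(r_i+r_j)·cross = 23355.8750 → first moment M = |Σ|/6 = 3892.6458
R_c = M/A = 3892.6458/354.1250 = 10.9923 mm
θ = 136° = 2.373648 rad
V = θ·R_c·A = 2.373648·10.9923·354.1250 = 9239.770 mm³

Volume = 9239.770 mm³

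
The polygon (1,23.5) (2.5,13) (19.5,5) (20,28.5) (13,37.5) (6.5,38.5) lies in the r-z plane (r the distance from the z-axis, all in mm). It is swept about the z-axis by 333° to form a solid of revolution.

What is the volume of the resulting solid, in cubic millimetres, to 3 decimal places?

Profile (r,z), 6 vertices: (1,23.5) (2.5,13) (19.5,5) (20,28.5) (13,37.5) (6.5,38.5)
edge 0: (1,23.5)→(2.5,13)  cross = 1·13 − 2.5·23.5 = -45.7500; (r_i+r_j)·cross = 3.5·-45.7500 = -160.1250
edge 1: (2.5,13)→(19.5,5)  cross = 2.5·5 − 19.5·13 = -241.0000; (r_i+r_j)·cross = 22·-241.0000 = -5302.0000
edge 2: (19.5,5)→(20,28.5)  cross = 19.5·28.5 − 20·5 = 455.7500; (r_i+r_j)·cross = 39.5·455.7500 = 18002.1250
edge 3: (20,28.5)→(13,37.5)  cross = 20·37.5 − 13·28.5 = 379.5000; (r_i+r_j)·cross = 33·379.5000 = 12523.5000
edge 4: (13,37.5)→(6.5,38.5)  cross = 13·38.5 − 6.5·37.5 = 256.7500; (r_i+r_j)·cross = 19.5·256.7500 = 5006.6250
edge 5: (6.5,38.5)→(1,23.5)  cross = 6.5·23.5 − 1·38.5 = 114.2500; (r_i+r_j)·cross = 7.5·114.2500 = 856.8750
Σcross = 919.5000 → A = |Σcross|/2 = 459.7500 mm²
Σ(r_i+r_j)·cross = 30927.0000 → first moment M = |Σ|/6 = 5154.5000
R_c = M/A = 5154.5000/459.7500 = 11.2115 mm
θ = 333° = 5.811946 rad
V = θ·R_c·A = 5.811946·11.2115·459.7500 = 29957.678 mm³

Volume = 29957.678 mm³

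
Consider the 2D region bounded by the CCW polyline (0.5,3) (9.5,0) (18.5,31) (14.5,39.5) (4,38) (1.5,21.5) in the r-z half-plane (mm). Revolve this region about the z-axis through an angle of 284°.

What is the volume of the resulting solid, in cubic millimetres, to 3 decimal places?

Profile (r,z), 6 vertices: (0.5,3) (9.5,0) (18.5,31) (14.5,39.5) (4,38) (1.5,21.5)
edge 0: (0.5,3)→(9.5,0)  cross = 0.5·0 − 9.5·3 = -28.5000; (r_i+r_j)·cross = 10·-28.5000 = -285.0000
edge 1: (9.5,0)→(18.5,31)  cross = 9.5·31 − 18.5·0 = 294.5000; (r_i+r_j)·cross = 28·294.5000 = 8246.0000
edge 2: (18.5,31)→(14.5,39.5)  cross = 18.5·39.5 − 14.5·31 = 281.2500; (r_i+r_j)·cross = 33·281.2500 = 9281.2500
edge 3: (14.5,39.5)→(4,38)  cross = 14.5·38 − 4·39.5 = 393.0000; (r_i+r_j)·cross = 18.5·393.0000 = 7270.5000
edge 4: (4,38)→(1.5,21.5)  cross = 4·21.5 − 1.5·38 = 29.0000; (r_i+r_j)·cross = 5.5·29.0000 = 159.5000
edge 5: (1.5,21.5)→(0.5,3)  cross = 1.5·3 − 0.5·21.5 = -6.2500; (r_i+r_j)·cross = 2·-6.2500 = -12.5000
Σcross = 963.0000 → A = |Σcross|/2 = 481.5000 mm²
Σ(r_i+r_j)·cross = 24659.7500 → first moment M = |Σ|/6 = 4109.9583
R_c = M/A = 4109.9583/481.5000 = 8.5357 mm
θ = 284° = 4.956735 rad
V = θ·R_c·A = 4.956735·8.5357·481.5000 = 20371.975 mm³

Volume = 20371.975 mm³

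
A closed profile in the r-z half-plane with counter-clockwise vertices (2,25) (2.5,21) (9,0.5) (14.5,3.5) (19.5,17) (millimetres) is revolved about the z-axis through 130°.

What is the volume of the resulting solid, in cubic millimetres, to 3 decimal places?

Profile (r,z), 5 vertices: (2,25) (2.5,21) (9,0.5) (14.5,3.5) (19.5,17)
edge 0: (2,25)→(2.5,21)  cross = 2·21 − 2.5·25 = -20.5000; (r_i+r_j)·cross = 4.5·-20.5000 = -92.2500
edge 1: (2.5,21)→(9,0.5)  cross = 2.5·0.5 − 9·21 = -187.7500; (r_i+r_j)·cross = 11.5·-187.7500 = -2159.1250
edge 2: (9,0.5)→(14.5,3.5)  cross = 9·3.5 − 14.5·0.5 = 24.2500; (r_i+r_j)·cross = 23.5·24.2500 = 569.8750
edge 3: (14.5,3.5)→(19.5,17)  cross = 14.5·17 − 19.5·3.5 = 178.2500; (r_i+r_j)·cross = 34·178.2500 = 6060.5000
edge 4: (19.5,17)→(2,25)  cross = 19.5·25 − 2·17 = 453.5000; (r_i+r_j)·cross = 21.5·453.5000 = 9750.2500
Σcross = 447.7500 → A = |Σcross|/2 = 223.8750 mm²
Σ(r_i+r_j)·cross = 14129.2500 → first moment M = |Σ|/6 = 2354.8750
R_c = M/A = 2354.8750/223.8750 = 10.5187 mm
θ = 130° = 2.268928 rad
V = θ·R_c·A = 2.268928·10.5187·223.8750 = 5343.042 mm³

Volume = 5343.042 mm³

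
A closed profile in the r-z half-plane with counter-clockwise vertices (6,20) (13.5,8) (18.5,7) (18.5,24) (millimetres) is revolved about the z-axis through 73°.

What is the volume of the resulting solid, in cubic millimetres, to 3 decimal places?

Volume = 2363.968 mm³

Profile (r,z), 4 vertices: (6,20) (13.5,8) (18.5,7) (18.5,24)
edge 0: (6,20)→(13.5,8)  cross = 6·8 − 13.5·20 = -222.0000; (r_i+r_j)·cross = 19.5·-222.0000 = -4329.0000
edge 1: (13.5,8)→(18.5,7)  cross = 13.5·7 − 18.5·8 = -53.5000; (r_i+r_j)·cross = 32·-53.5000 = -1712.0000
edge 2: (18.5,7)→(18.5,24)  cross = 18.5·24 − 18.5·7 = 314.5000; (r_i+r_j)·cross = 37·314.5000 = 11636.5000
edge 3: (18.5,24)→(6,20)  cross = 18.5·20 − 6·24 = 226.0000; (r_i+r_j)·cross = 24.5·226.0000 = 5537.0000
Σcross = 265.0000 → A = |Σcross|/2 = 132.5000 mm²
Σ(r_i+r_j)·cross = 11132.5000 → first moment M = |Σ|/6 = 1855.4167
R_c = M/A = 1855.4167/132.5000 = 14.0031 mm
θ = 73° = 1.274090 rad
V = θ·R_c·A = 1.274090·14.0031·132.5000 = 2363.968 mm³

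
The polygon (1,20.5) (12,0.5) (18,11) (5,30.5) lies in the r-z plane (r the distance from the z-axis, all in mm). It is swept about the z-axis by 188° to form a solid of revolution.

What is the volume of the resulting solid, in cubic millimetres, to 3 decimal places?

Profile (r,z), 4 vertices: (1,20.5) (12,0.5) (18,11) (5,30.5)
edge 0: (1,20.5)→(12,0.5)  cross = 1·0.5 − 12·20.5 = -245.5000; (r_i+r_j)·cross = 13·-245.5000 = -3191.5000
edge 1: (12,0.5)→(18,11)  cross = 12·11 − 18·0.5 = 123.0000; (r_i+r_j)·cross = 30·123.0000 = 3690.0000
edge 2: (18,11)→(5,30.5)  cross = 18·30.5 − 5·11 = 494.0000; (r_i+r_j)·cross = 23·494.0000 = 11362.0000
edge 3: (5,30.5)→(1,20.5)  cross = 5·20.5 − 1·30.5 = 72.0000; (r_i+r_j)·cross = 6·72.0000 = 432.0000
Σcross = 443.5000 → A = |Σcross|/2 = 221.7500 mm²
Σ(r_i+r_j)·cross = 12292.5000 → first moment M = |Σ|/6 = 2048.7500
R_c = M/A = 2048.7500/221.7500 = 9.2390 mm
θ = 188° = 3.281219 rad
V = θ·R_c·A = 3.281219·9.2390·221.7500 = 6722.397 mm³

Volume = 6722.397 mm³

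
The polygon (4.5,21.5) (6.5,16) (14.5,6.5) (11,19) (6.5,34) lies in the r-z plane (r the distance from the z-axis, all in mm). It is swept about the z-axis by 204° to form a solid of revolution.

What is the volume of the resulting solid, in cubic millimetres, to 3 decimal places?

Volume = 2794.970 mm³

Profile (r,z), 5 vertices: (4.5,21.5) (6.5,16) (14.5,6.5) (11,19) (6.5,34)
edge 0: (4.5,21.5)→(6.5,16)  cross = 4.5·16 − 6.5·21.5 = -67.7500; (r_i+r_j)·cross = 11·-67.7500 = -745.2500
edge 1: (6.5,16)→(14.5,6.5)  cross = 6.5·6.5 − 14.5·16 = -189.7500; (r_i+r_j)·cross = 21·-189.7500 = -3984.7500
edge 2: (14.5,6.5)→(11,19)  cross = 14.5·19 − 11·6.5 = 204.0000; (r_i+r_j)·cross = 25.5·204.0000 = 5202.0000
edge 3: (11,19)→(6.5,34)  cross = 11·34 − 6.5·19 = 250.5000; (r_i+r_j)·cross = 17.5·250.5000 = 4383.7500
edge 4: (6.5,34)→(4.5,21.5)  cross = 6.5·21.5 − 4.5·34 = -13.2500; (r_i+r_j)·cross = 11·-13.2500 = -145.7500
Σcross = 183.7500 → A = |Σcross|/2 = 91.8750 mm²
Σ(r_i+r_j)·cross = 4710.0000 → first moment M = |Σ|/6 = 785.0000
R_c = M/A = 785.0000/91.8750 = 8.5442 mm
θ = 204° = 3.560472 rad
V = θ·R_c·A = 3.560472·8.5442·91.8750 = 2794.970 mm³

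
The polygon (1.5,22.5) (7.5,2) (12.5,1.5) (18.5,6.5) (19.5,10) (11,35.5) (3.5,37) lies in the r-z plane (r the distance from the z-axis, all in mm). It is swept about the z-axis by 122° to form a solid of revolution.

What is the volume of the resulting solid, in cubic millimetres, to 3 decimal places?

Profile (r,z), 7 vertices: (1.5,22.5) (7.5,2) (12.5,1.5) (18.5,6.5) (19.5,10) (11,35.5) (3.5,37)
edge 0: (1.5,22.5)→(7.5,2)  cross = 1.5·2 − 7.5·22.5 = -165.7500; (r_i+r_j)·cross = 9·-165.7500 = -1491.7500
edge 1: (7.5,2)→(12.5,1.5)  cross = 7.5·1.5 − 12.5·2 = -13.7500; (r_i+r_j)·cross = 20·-13.7500 = -275.0000
edge 2: (12.5,1.5)→(18.5,6.5)  cross = 12.5·6.5 − 18.5·1.5 = 53.5000; (r_i+r_j)·cross = 31·53.5000 = 1658.5000
edge 3: (18.5,6.5)→(19.5,10)  cross = 18.5·10 − 19.5·6.5 = 58.2500; (r_i+r_j)·cross = 38·58.2500 = 2213.5000
edge 4: (19.5,10)→(11,35.5)  cross = 19.5·35.5 − 11·10 = 582.2500; (r_i+r_j)·cross = 30.5·582.2500 = 17758.6250
edge 5: (11,35.5)→(3.5,37)  cross = 11·37 − 3.5·35.5 = 282.7500; (r_i+r_j)·cross = 14.5·282.7500 = 4099.8750
edge 6: (3.5,37)→(1.5,22.5)  cross = 3.5·22.5 − 1.5·37 = 23.2500; (r_i+r_j)·cross = 5·23.2500 = 116.2500
Σcross = 820.5000 → A = |Σcross|/2 = 410.2500 mm²
Σ(r_i+r_j)·cross = 24080.0000 → first moment M = |Σ|/6 = 4013.3333
R_c = M/A = 4013.3333/410.2500 = 9.7827 mm
θ = 122° = 2.129302 rad
V = θ·R_c·A = 2.129302·9.7827·410.2500 = 8545.597 mm³

Volume = 8545.597 mm³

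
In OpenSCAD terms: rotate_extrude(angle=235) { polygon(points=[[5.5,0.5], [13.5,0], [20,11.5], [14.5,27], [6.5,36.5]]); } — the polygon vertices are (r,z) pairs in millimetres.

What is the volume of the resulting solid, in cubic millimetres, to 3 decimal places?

Profile (r,z), 5 vertices: (5.5,0.5) (13.5,0) (20,11.5) (14.5,27) (6.5,36.5)
edge 0: (5.5,0.5)→(13.5,0)  cross = 5.5·0 − 13.5·0.5 = -6.7500; (r_i+r_j)·cross = 19·-6.7500 = -128.2500
edge 1: (13.5,0)→(20,11.5)  cross = 13.5·11.5 − 20·0 = 155.2500; (r_i+r_j)·cross = 33.5·155.2500 = 5200.8750
edge 2: (20,11.5)→(14.5,27)  cross = 20·27 − 14.5·11.5 = 373.2500; (r_i+r_j)·cross = 34.5·373.2500 = 12877.1250
edge 3: (14.5,27)→(6.5,36.5)  cross = 14.5·36.5 − 6.5·27 = 353.7500; (r_i+r_j)·cross = 21·353.7500 = 7428.7500
edge 4: (6.5,36.5)→(5.5,0.5)  cross = 6.5·0.5 − 5.5·36.5 = -197.5000; (r_i+r_j)·cross = 12·-197.5000 = -2370.0000
Σcross = 678.0000 → A = |Σcross|/2 = 339.0000 mm²
Σ(r_i+r_j)·cross = 23008.5000 → first moment M = |Σ|/6 = 3834.7500
R_c = M/A = 3834.7500/339.0000 = 11.3119 mm
θ = 235° = 4.101524 rad
V = θ·R_c·A = 4.101524·11.3119·339.0000 = 15728.318 mm³

Volume = 15728.318 mm³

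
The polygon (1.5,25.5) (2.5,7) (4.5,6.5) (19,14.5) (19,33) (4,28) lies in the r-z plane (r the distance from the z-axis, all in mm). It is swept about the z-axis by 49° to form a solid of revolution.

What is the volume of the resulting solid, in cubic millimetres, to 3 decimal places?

Profile (r,z), 6 vertices: (1.5,25.5) (2.5,7) (4.5,6.5) (19,14.5) (19,33) (4,28)
edge 0: (1.5,25.5)→(2.5,7)  cross = 1.5·7 − 2.5·25.5 = -53.2500; (r_i+r_j)·cross = 4·-53.2500 = -213.0000
edge 1: (2.5,7)→(4.5,6.5)  cross = 2.5·6.5 − 4.5·7 = -15.2500; (r_i+r_j)·cross = 7·-15.2500 = -106.7500
edge 2: (4.5,6.5)→(19,14.5)  cross = 4.5·14.5 − 19·6.5 = -58.2500; (r_i+r_j)·cross = 23.5·-58.2500 = -1368.8750
edge 3: (19,14.5)→(19,33)  cross = 19·33 − 19·14.5 = 351.5000; (r_i+r_j)·cross = 38·351.5000 = 13357.0000
edge 4: (19,33)→(4,28)  cross = 19·28 − 4·33 = 400.0000; (r_i+r_j)·cross = 23·400.0000 = 9200.0000
edge 5: (4,28)→(1.5,25.5)  cross = 4·25.5 − 1.5·28 = 60.0000; (r_i+r_j)·cross = 5.5·60.0000 = 330.0000
Σcross = 684.7500 → A = |Σcross|/2 = 342.3750 mm²
Σ(r_i+r_j)·cross = 21198.3750 → first moment M = |Σ|/6 = 3533.0625
R_c = M/A = 3533.0625/342.3750 = 10.3193 mm
θ = 49° = 0.855211 rad
V = θ·R_c·A = 0.855211·10.3193·342.3750 = 3021.515 mm³

Volume = 3021.515 mm³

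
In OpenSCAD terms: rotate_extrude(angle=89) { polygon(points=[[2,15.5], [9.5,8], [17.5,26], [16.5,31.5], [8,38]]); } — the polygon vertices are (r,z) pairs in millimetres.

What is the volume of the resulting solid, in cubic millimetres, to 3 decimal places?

Profile (r,z), 5 vertices: (2,15.5) (9.5,8) (17.5,26) (16.5,31.5) (8,38)
edge 0: (2,15.5)→(9.5,8)  cross = 2·8 − 9.5·15.5 = -131.2500; (r_i+r_j)·cross = 11.5·-131.2500 = -1509.3750
edge 1: (9.5,8)→(17.5,26)  cross = 9.5·26 − 17.5·8 = 107.0000; (r_i+r_j)·cross = 27·107.0000 = 2889.0000
edge 2: (17.5,26)→(16.5,31.5)  cross = 17.5·31.5 − 16.5·26 = 122.2500; (r_i+r_j)·cross = 34·122.2500 = 4156.5000
edge 3: (16.5,31.5)→(8,38)  cross = 16.5·38 − 8·31.5 = 375.0000; (r_i+r_j)·cross = 24.5·375.0000 = 9187.5000
edge 4: (8,38)→(2,15.5)  cross = 8·15.5 − 2·38 = 48.0000; (r_i+r_j)·cross = 10·48.0000 = 480.0000
Σcross = 521.0000 → A = |Σcross|/2 = 260.5000 mm²
Σ(r_i+r_j)·cross = 15203.6250 → first moment M = |Σ|/6 = 2533.9375
R_c = M/A = 2533.9375/260.5000 = 9.7272 mm
θ = 89° = 1.553343 rad
V = θ·R_c·A = 1.553343·9.7272·260.5000 = 3936.074 mm³

Volume = 3936.074 mm³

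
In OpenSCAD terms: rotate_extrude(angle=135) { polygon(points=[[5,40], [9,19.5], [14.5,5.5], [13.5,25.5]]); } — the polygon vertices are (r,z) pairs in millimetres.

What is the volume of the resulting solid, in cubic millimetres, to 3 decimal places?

Volume = 2650.277 mm³

Profile (r,z), 4 vertices: (5,40) (9,19.5) (14.5,5.5) (13.5,25.5)
edge 0: (5,40)→(9,19.5)  cross = 5·19.5 − 9·40 = -262.5000; (r_i+r_j)·cross = 14·-262.5000 = -3675.0000
edge 1: (9,19.5)→(14.5,5.5)  cross = 9·5.5 − 14.5·19.5 = -233.2500; (r_i+r_j)·cross = 23.5·-233.2500 = -5481.3750
edge 2: (14.5,5.5)→(13.5,25.5)  cross = 14.5·25.5 − 13.5·5.5 = 295.5000; (r_i+r_j)·cross = 28·295.5000 = 8274.0000
edge 3: (13.5,25.5)→(5,40)  cross = 13.5·40 − 5·25.5 = 412.5000; (r_i+r_j)·cross = 18.5·412.5000 = 7631.2500
Σcross = 212.2500 → A = |Σcross|/2 = 106.1250 mm²
Σ(r_i+r_j)·cross = 6748.8750 → first moment M = |Σ|/6 = 1124.8125
R_c = M/A = 1124.8125/106.1250 = 10.5989 mm
θ = 135° = 2.356194 rad
V = θ·R_c·A = 2.356194·10.5989·106.1250 = 2650.277 mm³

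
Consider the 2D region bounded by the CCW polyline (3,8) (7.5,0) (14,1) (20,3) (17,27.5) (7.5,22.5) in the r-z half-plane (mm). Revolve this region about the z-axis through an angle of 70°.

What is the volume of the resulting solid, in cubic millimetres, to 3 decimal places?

Volume = 4679.559 mm³

Profile (r,z), 6 vertices: (3,8) (7.5,0) (14,1) (20,3) (17,27.5) (7.5,22.5)
edge 0: (3,8)→(7.5,0)  cross = 3·0 − 7.5·8 = -60.0000; (r_i+r_j)·cross = 10.5·-60.0000 = -630.0000
edge 1: (7.5,0)→(14,1)  cross = 7.5·1 − 14·0 = 7.5000; (r_i+r_j)·cross = 21.5·7.5000 = 161.2500
edge 2: (14,1)→(20,3)  cross = 14·3 − 20·1 = 22.0000; (r_i+r_j)·cross = 34·22.0000 = 748.0000
edge 3: (20,3)→(17,27.5)  cross = 20·27.5 − 17·3 = 499.0000; (r_i+r_j)·cross = 37·499.0000 = 18463.0000
edge 4: (17,27.5)→(7.5,22.5)  cross = 17·22.5 − 7.5·27.5 = 176.2500; (r_i+r_j)·cross = 24.5·176.2500 = 4318.1250
edge 5: (7.5,22.5)→(3,8)  cross = 7.5·8 − 3·22.5 = -7.5000; (r_i+r_j)·cross = 10.5·-7.5000 = -78.7500
Σcross = 637.2500 → A = |Σcross|/2 = 318.6250 mm²
Σ(r_i+r_j)·cross = 22981.6250 → first moment M = |Σ|/6 = 3830.2708
R_c = M/A = 3830.2708/318.6250 = 12.0213 mm
θ = 70° = 1.221730 rad
V = θ·R_c·A = 1.221730·12.0213·318.6250 = 4679.559 mm³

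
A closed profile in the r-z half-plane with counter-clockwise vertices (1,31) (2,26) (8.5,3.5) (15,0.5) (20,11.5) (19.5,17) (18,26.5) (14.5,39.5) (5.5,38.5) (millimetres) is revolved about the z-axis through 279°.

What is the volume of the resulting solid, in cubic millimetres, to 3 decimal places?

Profile (r,z), 9 vertices: (1,31) (2,26) (8.5,3.5) (15,0.5) (20,11.5) (19.5,17) (18,26.5) (14.5,39.5) (5.5,38.5)
edge 0: (1,31)→(2,26)  cross = 1·26 − 2·31 = -36.0000; (r_i+r_j)·cross = 3·-36.0000 = -108.0000
edge 1: (2,26)→(8.5,3.5)  cross = 2·3.5 − 8.5·26 = -214.0000; (r_i+r_j)·cross = 10.5·-214.0000 = -2247.0000
edge 2: (8.5,3.5)→(15,0.5)  cross = 8.5·0.5 − 15·3.5 = -48.2500; (r_i+r_j)·cross = 23.5·-48.2500 = -1133.8750
edge 3: (15,0.5)→(20,11.5)  cross = 15·11.5 − 20·0.5 = 162.5000; (r_i+r_j)·cross = 35·162.5000 = 5687.5000
edge 4: (20,11.5)→(19.5,17)  cross = 20·17 − 19.5·11.5 = 115.7500; (r_i+r_j)·cross = 39.5·115.7500 = 4572.1250
edge 5: (19.5,17)→(18,26.5)  cross = 19.5·26.5 − 18·17 = 210.7500; (r_i+r_j)·cross = 37.5·210.7500 = 7903.1250
edge 6: (18,26.5)→(14.5,39.5)  cross = 18·39.5 − 14.5·26.5 = 326.7500; (r_i+r_j)·cross = 32.5·326.7500 = 10619.3750
edge 7: (14.5,39.5)→(5.5,38.5)  cross = 14.5·38.5 − 5.5·39.5 = 341.0000; (r_i+r_j)·cross = 20·341.0000 = 6820.0000
edge 8: (5.5,38.5)→(1,31)  cross = 5.5·31 − 1·38.5 = 132.0000; (r_i+r_j)·cross = 6.5·132.0000 = 858.0000
Σcross = 990.5000 → A = |Σcross|/2 = 495.2500 mm²
Σ(r_i+r_j)·cross = 32971.2500 → first moment M = |Σ|/6 = 5495.2083
R_c = M/A = 5495.2083/495.2500 = 11.0958 mm
θ = 279° = 4.869469 rad
V = θ·R_c·A = 4.869469·11.0958·495.2500 = 26758.745 mm³

Volume = 26758.745 mm³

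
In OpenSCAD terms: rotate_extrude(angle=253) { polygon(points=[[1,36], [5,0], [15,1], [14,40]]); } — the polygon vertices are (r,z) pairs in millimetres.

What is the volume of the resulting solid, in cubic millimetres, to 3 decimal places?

Profile (r,z), 4 vertices: (1,36) (5,0) (15,1) (14,40)
edge 0: (1,36)→(5,0)  cross = 1·0 − 5·36 = -180.0000; (r_i+r_j)·cross = 6·-180.0000 = -1080.0000
edge 1: (5,0)→(15,1)  cross = 5·1 − 15·0 = 5.0000; (r_i+r_j)·cross = 20·5.0000 = 100.0000
edge 2: (15,1)→(14,40)  cross = 15·40 − 14·1 = 586.0000; (r_i+r_j)·cross = 29·586.0000 = 16994.0000
edge 3: (14,40)→(1,36)  cross = 14·36 − 1·40 = 464.0000; (r_i+r_j)·cross = 15·464.0000 = 6960.0000
Σcross = 875.0000 → A = |Σcross|/2 = 437.5000 mm²
Σ(r_i+r_j)·cross = 22974.0000 → first moment M = |Σ|/6 = 3829.0000
R_c = M/A = 3829.0000/437.5000 = 8.7520 mm
θ = 253° = 4.415683 rad
V = θ·R_c·A = 4.415683·8.7520·437.5000 = 16907.650 mm³

Volume = 16907.650 mm³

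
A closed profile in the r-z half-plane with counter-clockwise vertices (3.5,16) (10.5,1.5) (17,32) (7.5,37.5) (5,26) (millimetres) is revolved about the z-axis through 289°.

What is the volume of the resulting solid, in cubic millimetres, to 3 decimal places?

Volume = 13450.040 mm³

Profile (r,z), 5 vertices: (3.5,16) (10.5,1.5) (17,32) (7.5,37.5) (5,26)
edge 0: (3.5,16)→(10.5,1.5)  cross = 3.5·1.5 − 10.5·16 = -162.7500; (r_i+r_j)·cross = 14·-162.7500 = -2278.5000
edge 1: (10.5,1.5)→(17,32)  cross = 10.5·32 − 17·1.5 = 310.5000; (r_i+r_j)·cross = 27.5·310.5000 = 8538.7500
edge 2: (17,32)→(7.5,37.5)  cross = 17·37.5 − 7.5·32 = 397.5000; (r_i+r_j)·cross = 24.5·397.5000 = 9738.7500
edge 3: (7.5,37.5)→(5,26)  cross = 7.5·26 − 5·37.5 = 7.5000; (r_i+r_j)·cross = 12.5·7.5000 = 93.7500
edge 4: (5,26)→(3.5,16)  cross = 5·16 − 3.5·26 = -11.0000; (r_i+r_j)·cross = 8.5·-11.0000 = -93.5000
Σcross = 541.7500 → A = |Σcross|/2 = 270.8750 mm²
Σ(r_i+r_j)·cross = 15999.2500 → first moment M = |Σ|/6 = 2666.5417
R_c = M/A = 2666.5417/270.8750 = 9.8442 mm
θ = 289° = 5.044002 rad
V = θ·R_c·A = 5.044002·9.8442·270.8750 = 13450.040 mm³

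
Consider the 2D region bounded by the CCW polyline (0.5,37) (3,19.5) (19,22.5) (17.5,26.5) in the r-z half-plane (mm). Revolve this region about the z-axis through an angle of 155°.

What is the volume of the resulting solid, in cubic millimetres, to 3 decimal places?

Volume = 3788.266 mm³

Profile (r,z), 4 vertices: (0.5,37) (3,19.5) (19,22.5) (17.5,26.5)
edge 0: (0.5,37)→(3,19.5)  cross = 0.5·19.5 − 3·37 = -101.2500; (r_i+r_j)·cross = 3.5·-101.2500 = -354.3750
edge 1: (3,19.5)→(19,22.5)  cross = 3·22.5 − 19·19.5 = -303.0000; (r_i+r_j)·cross = 22·-303.0000 = -6666.0000
edge 2: (19,22.5)→(17.5,26.5)  cross = 19·26.5 − 17.5·22.5 = 109.7500; (r_i+r_j)·cross = 36.5·109.7500 = 4005.8750
edge 3: (17.5,26.5)→(0.5,37)  cross = 17.5·37 − 0.5·26.5 = 634.2500; (r_i+r_j)·cross = 18·634.2500 = 11416.5000
Σcross = 339.7500 → A = |Σcross|/2 = 169.8750 mm²
Σ(r_i+r_j)·cross = 8402.0000 → first moment M = |Σ|/6 = 1400.3333
R_c = M/A = 1400.3333/169.8750 = 8.2433 mm
θ = 155° = 2.705260 rad
V = θ·R_c·A = 2.705260·8.2433·169.8750 = 3788.266 mm³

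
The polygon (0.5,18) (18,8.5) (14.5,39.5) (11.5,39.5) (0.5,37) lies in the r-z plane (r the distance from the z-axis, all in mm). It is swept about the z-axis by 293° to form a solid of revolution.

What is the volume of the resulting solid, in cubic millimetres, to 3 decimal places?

Volume = 18006.594 mm³

Profile (r,z), 5 vertices: (0.5,18) (18,8.5) (14.5,39.5) (11.5,39.5) (0.5,37)
edge 0: (0.5,18)→(18,8.5)  cross = 0.5·8.5 − 18·18 = -319.7500; (r_i+r_j)·cross = 18.5·-319.7500 = -5915.3750
edge 1: (18,8.5)→(14.5,39.5)  cross = 18·39.5 − 14.5·8.5 = 587.7500; (r_i+r_j)·cross = 32.5·587.7500 = 19101.8750
edge 2: (14.5,39.5)→(11.5,39.5)  cross = 14.5·39.5 − 11.5·39.5 = 118.5000; (r_i+r_j)·cross = 26·118.5000 = 3081.0000
edge 3: (11.5,39.5)→(0.5,37)  cross = 11.5·37 − 0.5·39.5 = 405.7500; (r_i+r_j)·cross = 12·405.7500 = 4869.0000
edge 4: (0.5,37)→(0.5,18)  cross = 0.5·18 − 0.5·37 = -9.5000; (r_i+r_j)·cross = 1·-9.5000 = -9.5000
Σcross = 782.7500 → A = |Σcross|/2 = 391.3750 mm²
Σ(r_i+r_j)·cross = 21127.0000 → first moment M = |Σ|/6 = 3521.1667
R_c = M/A = 3521.1667/391.3750 = 8.9969 mm
θ = 293° = 5.113815 rad
V = θ·R_c·A = 5.113815·8.9969·391.3750 = 18006.594 mm³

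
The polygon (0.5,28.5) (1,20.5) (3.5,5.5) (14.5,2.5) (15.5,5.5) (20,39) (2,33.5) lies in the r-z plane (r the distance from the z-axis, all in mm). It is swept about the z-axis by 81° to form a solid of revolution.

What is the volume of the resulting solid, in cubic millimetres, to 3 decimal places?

Profile (r,z), 7 vertices: (0.5,28.5) (1,20.5) (3.5,5.5) (14.5,2.5) (15.5,5.5) (20,39) (2,33.5)
edge 0: (0.5,28.5)→(1,20.5)  cross = 0.5·20.5 − 1·28.5 = -18.2500; (r_i+r_j)·cross = 1.5·-18.2500 = -27.3750
edge 1: (1,20.5)→(3.5,5.5)  cross = 1·5.5 − 3.5·20.5 = -66.2500; (r_i+r_j)·cross = 4.5·-66.2500 = -298.1250
edge 2: (3.5,5.5)→(14.5,2.5)  cross = 3.5·2.5 − 14.5·5.5 = -71.0000; (r_i+r_j)·cross = 18·-71.0000 = -1278.0000
edge 3: (14.5,2.5)→(15.5,5.5)  cross = 14.5·5.5 − 15.5·2.5 = 41.0000; (r_i+r_j)·cross = 30·41.0000 = 1230.0000
edge 4: (15.5,5.5)→(20,39)  cross = 15.5·39 − 20·5.5 = 494.5000; (r_i+r_j)·cross = 35.5·494.5000 = 17554.7500
edge 5: (20,39)→(2,33.5)  cross = 20·33.5 − 2·39 = 592.0000; (r_i+r_j)·cross = 22·592.0000 = 13024.0000
edge 6: (2,33.5)→(0.5,28.5)  cross = 2·28.5 − 0.5·33.5 = 40.2500; (r_i+r_j)·cross = 2.5·40.2500 = 100.6250
Σcross = 1012.2500 → A = |Σcross|/2 = 506.1250 mm²
Σ(r_i+r_j)·cross = 30305.8750 → first moment M = |Σ|/6 = 5050.9792
R_c = M/A = 5050.9792/506.1250 = 9.9797 mm
θ = 81° = 1.413717 rad
V = θ·R_c·A = 1.413717·9.9797·506.1250 = 7140.654 mm³

Volume = 7140.654 mm³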